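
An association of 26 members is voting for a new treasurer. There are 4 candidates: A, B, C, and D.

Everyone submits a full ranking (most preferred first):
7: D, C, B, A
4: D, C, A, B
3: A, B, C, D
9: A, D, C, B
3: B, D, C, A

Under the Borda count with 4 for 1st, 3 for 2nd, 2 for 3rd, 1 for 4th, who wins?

D

A: 7×1 + 4×2 + 3×4 + 9×4 + 3×1 = 66
B: 7×2 + 4×1 + 3×3 + 9×1 + 3×4 = 48
C: 7×3 + 4×3 + 3×2 + 9×2 + 3×2 = 63
D: 7×4 + 4×4 + 3×1 + 9×3 + 3×3 = 83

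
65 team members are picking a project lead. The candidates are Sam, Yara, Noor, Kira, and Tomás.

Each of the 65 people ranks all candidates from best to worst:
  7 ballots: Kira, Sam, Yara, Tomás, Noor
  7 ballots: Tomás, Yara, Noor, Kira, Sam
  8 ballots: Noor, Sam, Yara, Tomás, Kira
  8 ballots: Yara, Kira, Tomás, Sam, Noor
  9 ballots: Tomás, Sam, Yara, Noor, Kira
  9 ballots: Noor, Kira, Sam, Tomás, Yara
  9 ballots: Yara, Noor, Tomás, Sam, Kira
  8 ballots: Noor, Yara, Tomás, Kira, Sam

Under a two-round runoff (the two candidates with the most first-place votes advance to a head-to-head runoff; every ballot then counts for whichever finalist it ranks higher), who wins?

Yara

Round 1 first-place votes: Sam 0, Yara 17, Noor 25, Kira 7, Tomás 16. Noor and Yara advance.
Runoff: Noor is ranked above Yara on 25 ballots, Yara above Noor on 40.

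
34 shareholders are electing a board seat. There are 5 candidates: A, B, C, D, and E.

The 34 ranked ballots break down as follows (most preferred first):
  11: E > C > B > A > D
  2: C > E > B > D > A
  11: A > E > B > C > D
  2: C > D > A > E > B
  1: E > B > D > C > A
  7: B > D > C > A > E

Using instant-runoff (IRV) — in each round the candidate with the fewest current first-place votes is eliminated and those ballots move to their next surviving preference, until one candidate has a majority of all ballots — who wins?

A

Round 1: A 11, B 7, C 4, D 0, E 12. D eliminated.
Round 2: A 11, B 7, C 4, E 12. C eliminated.
Round 3: A 13, B 7, E 14. B eliminated.
Round 4: A 20, E 14. A has a majority (≥18).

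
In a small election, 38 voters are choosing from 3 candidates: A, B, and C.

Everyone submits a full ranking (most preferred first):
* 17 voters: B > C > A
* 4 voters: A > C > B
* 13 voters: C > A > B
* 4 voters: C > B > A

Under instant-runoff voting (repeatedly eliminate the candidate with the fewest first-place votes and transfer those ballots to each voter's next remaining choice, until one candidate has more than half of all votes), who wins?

C

Round 1: A 4, B 17, C 17. A eliminated.
Round 2: B 17, C 21. C has a majority (≥20).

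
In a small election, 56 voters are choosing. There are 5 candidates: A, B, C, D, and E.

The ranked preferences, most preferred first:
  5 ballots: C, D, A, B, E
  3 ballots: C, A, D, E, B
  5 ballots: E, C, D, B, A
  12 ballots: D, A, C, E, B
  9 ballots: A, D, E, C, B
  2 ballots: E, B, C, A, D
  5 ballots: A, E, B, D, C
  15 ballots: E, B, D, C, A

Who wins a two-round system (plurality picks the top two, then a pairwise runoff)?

Round 1 first-place votes: A 14, B 0, C 8, D 12, E 22. E and A advance.
Runoff: E is ranked above A on 22 ballots, A above E on 34.

A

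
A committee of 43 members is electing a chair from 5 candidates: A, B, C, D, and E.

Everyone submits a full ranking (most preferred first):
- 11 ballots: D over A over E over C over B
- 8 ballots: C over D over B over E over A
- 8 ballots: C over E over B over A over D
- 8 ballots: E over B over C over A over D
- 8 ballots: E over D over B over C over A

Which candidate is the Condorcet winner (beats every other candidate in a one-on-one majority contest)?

E

E vs A: 32–11
E vs B: 35–8
E vs C: 27–16
E vs D: 24–19
E beats every other candidate.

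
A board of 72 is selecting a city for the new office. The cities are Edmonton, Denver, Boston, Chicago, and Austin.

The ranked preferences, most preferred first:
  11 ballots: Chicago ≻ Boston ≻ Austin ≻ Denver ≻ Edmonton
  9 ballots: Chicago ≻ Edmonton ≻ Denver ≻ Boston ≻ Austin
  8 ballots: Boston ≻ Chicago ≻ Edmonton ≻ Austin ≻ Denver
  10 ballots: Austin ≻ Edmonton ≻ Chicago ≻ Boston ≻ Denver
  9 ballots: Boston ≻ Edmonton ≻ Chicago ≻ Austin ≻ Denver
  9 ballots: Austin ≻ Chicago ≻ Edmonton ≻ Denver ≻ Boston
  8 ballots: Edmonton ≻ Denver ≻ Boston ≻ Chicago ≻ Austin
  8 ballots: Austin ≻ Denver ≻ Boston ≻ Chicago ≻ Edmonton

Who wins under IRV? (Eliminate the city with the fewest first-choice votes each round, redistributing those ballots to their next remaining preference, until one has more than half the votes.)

Round 1: Edmonton 8, Denver 0, Boston 17, Chicago 20, Austin 27. Denver eliminated.
Round 2: Edmonton 8, Boston 17, Chicago 20, Austin 27. Edmonton eliminated.
Round 3: Boston 25, Chicago 20, Austin 27. Chicago eliminated.
Round 4: Boston 45, Austin 27. Boston has a majority (≥37).

Boston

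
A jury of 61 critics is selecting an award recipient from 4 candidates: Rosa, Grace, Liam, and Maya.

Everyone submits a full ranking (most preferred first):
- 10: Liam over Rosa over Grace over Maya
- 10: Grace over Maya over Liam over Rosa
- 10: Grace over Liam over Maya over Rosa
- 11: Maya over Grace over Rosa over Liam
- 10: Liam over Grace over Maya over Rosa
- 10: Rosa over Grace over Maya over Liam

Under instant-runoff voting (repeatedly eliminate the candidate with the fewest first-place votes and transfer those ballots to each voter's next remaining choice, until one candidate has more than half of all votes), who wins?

Round 1: Rosa 10, Grace 20, Liam 20, Maya 11. Rosa eliminated.
Round 2: Grace 30, Liam 20, Maya 11. Maya eliminated.
Round 3: Grace 41, Liam 20. Grace has a majority (≥31).

Grace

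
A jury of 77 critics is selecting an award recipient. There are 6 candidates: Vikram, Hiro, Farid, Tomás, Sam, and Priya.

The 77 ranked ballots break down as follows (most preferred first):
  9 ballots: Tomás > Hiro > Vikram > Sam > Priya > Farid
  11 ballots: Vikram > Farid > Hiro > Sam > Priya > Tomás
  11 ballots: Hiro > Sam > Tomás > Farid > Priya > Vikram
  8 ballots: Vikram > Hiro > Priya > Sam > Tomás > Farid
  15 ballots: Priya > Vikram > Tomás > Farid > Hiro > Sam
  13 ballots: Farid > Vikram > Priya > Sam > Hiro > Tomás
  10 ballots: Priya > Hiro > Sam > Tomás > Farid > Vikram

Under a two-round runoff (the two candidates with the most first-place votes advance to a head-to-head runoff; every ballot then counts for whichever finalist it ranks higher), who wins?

Round 1 first-place votes: Vikram 19, Hiro 11, Farid 13, Tomás 9, Sam 0, Priya 25. Priya and Vikram advance.
Runoff: Priya is ranked above Vikram on 36 ballots, Vikram above Priya on 41.

Vikram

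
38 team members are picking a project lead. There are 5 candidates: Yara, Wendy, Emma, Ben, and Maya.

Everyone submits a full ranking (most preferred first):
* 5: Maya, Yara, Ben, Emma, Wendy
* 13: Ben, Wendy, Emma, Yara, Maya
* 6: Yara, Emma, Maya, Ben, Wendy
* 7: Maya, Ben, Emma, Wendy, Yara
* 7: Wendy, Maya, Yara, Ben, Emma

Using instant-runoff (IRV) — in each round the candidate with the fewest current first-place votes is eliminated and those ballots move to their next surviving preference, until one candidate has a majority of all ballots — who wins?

Round 1: Yara 6, Wendy 7, Emma 0, Ben 13, Maya 12. Emma eliminated.
Round 2: Yara 6, Wendy 7, Ben 13, Maya 12. Yara eliminated.
Round 3: Wendy 7, Ben 13, Maya 18. Wendy eliminated.
Round 4: Ben 13, Maya 25. Maya has a majority (≥20).

Maya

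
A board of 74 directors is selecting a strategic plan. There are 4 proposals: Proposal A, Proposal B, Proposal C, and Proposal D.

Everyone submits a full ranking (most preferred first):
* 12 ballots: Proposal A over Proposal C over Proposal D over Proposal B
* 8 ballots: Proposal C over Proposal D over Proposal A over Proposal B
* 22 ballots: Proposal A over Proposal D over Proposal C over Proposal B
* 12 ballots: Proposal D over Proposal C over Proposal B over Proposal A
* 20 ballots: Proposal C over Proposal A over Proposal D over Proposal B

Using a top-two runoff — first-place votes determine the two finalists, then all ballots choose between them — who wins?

Round 1 first-place votes: Proposal A 34, Proposal B 0, Proposal C 28, Proposal D 12. Proposal A and Proposal C advance.
Runoff: Proposal A is ranked above Proposal C on 34 ballots, Proposal C above Proposal A on 40.

Proposal C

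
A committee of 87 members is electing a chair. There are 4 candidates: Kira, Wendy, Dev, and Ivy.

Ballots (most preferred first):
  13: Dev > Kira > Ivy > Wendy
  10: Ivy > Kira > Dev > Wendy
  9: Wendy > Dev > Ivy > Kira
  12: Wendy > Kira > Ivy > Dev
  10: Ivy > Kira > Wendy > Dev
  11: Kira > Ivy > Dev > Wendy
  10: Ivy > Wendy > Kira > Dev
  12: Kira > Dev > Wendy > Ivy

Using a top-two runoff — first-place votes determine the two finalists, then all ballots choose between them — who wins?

Kira

Round 1 first-place votes: Kira 23, Wendy 21, Dev 13, Ivy 30. Ivy and Kira advance.
Runoff: Ivy is ranked above Kira on 39 ballots, Kira above Ivy on 48.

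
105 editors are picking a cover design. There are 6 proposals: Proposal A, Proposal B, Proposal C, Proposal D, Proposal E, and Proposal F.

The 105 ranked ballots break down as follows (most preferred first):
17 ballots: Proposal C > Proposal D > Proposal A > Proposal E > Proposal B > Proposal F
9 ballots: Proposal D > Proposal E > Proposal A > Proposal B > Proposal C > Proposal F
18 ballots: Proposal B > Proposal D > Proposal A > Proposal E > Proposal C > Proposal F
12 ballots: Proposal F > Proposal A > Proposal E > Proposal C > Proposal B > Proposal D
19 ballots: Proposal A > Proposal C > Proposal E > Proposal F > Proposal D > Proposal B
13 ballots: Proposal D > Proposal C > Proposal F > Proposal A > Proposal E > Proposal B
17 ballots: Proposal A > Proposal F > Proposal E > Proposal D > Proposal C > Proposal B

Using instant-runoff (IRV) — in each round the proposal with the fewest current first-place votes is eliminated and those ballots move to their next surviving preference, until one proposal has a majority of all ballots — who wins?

Proposal D

Round 1: Proposal A 36, Proposal B 18, Proposal C 17, Proposal D 22, Proposal E 0, Proposal F 12. Proposal E eliminated.
Round 2: Proposal A 36, Proposal B 18, Proposal C 17, Proposal D 22, Proposal F 12. Proposal F eliminated.
Round 3: Proposal A 48, Proposal B 18, Proposal C 17, Proposal D 22. Proposal C eliminated.
Round 4: Proposal A 48, Proposal B 18, Proposal D 39. Proposal B eliminated.
Round 5: Proposal A 48, Proposal D 57. Proposal D has a majority (≥53).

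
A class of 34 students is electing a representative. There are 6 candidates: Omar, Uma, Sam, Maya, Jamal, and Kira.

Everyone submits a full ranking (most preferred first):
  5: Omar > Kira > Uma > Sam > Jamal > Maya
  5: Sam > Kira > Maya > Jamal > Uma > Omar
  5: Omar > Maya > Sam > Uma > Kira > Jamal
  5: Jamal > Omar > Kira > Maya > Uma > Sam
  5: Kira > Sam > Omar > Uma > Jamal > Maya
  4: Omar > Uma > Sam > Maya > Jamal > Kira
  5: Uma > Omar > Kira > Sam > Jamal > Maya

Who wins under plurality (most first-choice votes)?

Omar

First-place votes: Omar 14, Uma 5, Sam 5, Maya 0, Jamal 5, Kira 5.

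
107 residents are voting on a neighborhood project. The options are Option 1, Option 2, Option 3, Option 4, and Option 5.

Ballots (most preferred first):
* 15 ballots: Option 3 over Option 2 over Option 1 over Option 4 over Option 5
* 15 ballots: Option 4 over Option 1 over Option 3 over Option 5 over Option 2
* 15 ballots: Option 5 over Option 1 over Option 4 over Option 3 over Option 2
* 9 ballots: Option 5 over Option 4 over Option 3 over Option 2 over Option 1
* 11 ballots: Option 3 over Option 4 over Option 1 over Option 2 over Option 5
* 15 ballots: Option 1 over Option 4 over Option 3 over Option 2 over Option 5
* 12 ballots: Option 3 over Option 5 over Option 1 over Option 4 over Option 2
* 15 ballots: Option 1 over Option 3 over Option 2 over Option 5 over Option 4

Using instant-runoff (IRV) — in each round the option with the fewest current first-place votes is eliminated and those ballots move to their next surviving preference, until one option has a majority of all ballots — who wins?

Round 1: Option 1 30, Option 2 0, Option 3 38, Option 4 15, Option 5 24. Option 2 eliminated.
Round 2: Option 1 30, Option 3 38, Option 4 15, Option 5 24. Option 4 eliminated.
Round 3: Option 1 45, Option 3 38, Option 5 24. Option 5 eliminated.
Round 4: Option 1 60, Option 3 47. Option 1 has a majority (≥54).

Option 1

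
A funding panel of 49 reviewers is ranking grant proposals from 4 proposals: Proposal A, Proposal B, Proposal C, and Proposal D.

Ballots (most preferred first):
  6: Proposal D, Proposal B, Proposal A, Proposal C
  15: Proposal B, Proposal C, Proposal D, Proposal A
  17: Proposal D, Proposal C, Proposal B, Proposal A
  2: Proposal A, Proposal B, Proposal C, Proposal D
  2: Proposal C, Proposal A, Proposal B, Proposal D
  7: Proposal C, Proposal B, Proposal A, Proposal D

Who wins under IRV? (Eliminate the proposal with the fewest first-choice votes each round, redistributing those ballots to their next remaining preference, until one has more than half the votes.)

Round 1: Proposal A 2, Proposal B 15, Proposal C 9, Proposal D 23. Proposal A eliminated.
Round 2: Proposal B 17, Proposal C 9, Proposal D 23. Proposal C eliminated.
Round 3: Proposal B 26, Proposal D 23. Proposal B has a majority (≥25).

Proposal B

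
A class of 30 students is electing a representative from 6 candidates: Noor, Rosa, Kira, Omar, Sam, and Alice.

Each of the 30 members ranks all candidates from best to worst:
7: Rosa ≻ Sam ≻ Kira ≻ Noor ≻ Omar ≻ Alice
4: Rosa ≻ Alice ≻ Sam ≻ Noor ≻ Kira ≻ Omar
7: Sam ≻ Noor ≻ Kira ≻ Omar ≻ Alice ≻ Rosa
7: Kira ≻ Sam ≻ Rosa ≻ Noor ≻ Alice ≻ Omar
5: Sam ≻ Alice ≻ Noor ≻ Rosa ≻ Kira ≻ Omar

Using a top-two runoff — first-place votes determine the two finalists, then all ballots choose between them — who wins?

Round 1 first-place votes: Noor 0, Rosa 11, Kira 7, Omar 0, Sam 12, Alice 0. Sam and Rosa advance.
Runoff: Sam is ranked above Rosa on 19 ballots, Rosa above Sam on 11.

Sam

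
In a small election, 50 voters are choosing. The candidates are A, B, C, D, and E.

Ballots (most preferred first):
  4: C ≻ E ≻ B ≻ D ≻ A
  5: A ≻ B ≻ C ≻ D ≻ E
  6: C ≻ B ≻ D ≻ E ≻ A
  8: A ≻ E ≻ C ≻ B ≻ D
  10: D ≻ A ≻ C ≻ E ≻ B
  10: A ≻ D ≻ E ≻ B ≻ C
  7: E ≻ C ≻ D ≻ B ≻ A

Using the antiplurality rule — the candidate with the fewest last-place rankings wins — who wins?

Last-place votes: A 17, B 10, C 10, D 8, E 5.

E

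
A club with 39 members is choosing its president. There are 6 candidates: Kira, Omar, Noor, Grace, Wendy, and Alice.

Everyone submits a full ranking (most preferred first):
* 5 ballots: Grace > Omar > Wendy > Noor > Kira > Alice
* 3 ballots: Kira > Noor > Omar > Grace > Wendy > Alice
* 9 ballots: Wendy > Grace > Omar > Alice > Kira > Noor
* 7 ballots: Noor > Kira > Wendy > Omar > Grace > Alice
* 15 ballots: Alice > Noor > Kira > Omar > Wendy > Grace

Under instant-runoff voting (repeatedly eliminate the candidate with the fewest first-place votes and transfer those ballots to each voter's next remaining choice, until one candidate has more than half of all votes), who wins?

Round 1: Kira 3, Omar 0, Noor 7, Grace 5, Wendy 9, Alice 15. Omar eliminated.
Round 2: Kira 3, Noor 7, Grace 5, Wendy 9, Alice 15. Kira eliminated.
Round 3: Noor 10, Grace 5, Wendy 9, Alice 15. Grace eliminated.
Round 4: Noor 10, Wendy 14, Alice 15. Noor eliminated.
Round 5: Wendy 24, Alice 15. Wendy has a majority (≥20).

Wendy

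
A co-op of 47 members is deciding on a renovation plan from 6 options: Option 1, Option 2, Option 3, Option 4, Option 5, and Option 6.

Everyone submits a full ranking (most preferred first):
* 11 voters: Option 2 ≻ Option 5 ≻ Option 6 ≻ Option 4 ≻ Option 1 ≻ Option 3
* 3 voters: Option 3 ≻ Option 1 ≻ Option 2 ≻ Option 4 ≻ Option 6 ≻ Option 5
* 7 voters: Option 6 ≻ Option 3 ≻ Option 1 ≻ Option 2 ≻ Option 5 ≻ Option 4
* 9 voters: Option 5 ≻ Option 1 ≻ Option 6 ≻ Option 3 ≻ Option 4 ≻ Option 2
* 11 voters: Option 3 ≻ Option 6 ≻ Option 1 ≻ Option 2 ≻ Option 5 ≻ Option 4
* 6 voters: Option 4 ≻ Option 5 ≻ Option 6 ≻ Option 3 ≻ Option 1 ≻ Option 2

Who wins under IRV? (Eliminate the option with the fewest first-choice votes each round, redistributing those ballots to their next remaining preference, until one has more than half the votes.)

Option 5

Round 1: Option 1 0, Option 2 11, Option 3 14, Option 4 6, Option 5 9, Option 6 7. Option 1 eliminated.
Round 2: Option 2 11, Option 3 14, Option 4 6, Option 5 9, Option 6 7. Option 4 eliminated.
Round 3: Option 2 11, Option 3 14, Option 5 15, Option 6 7. Option 6 eliminated.
Round 4: Option 2 11, Option 3 21, Option 5 15. Option 2 eliminated.
Round 5: Option 3 21, Option 5 26. Option 5 has a majority (≥24).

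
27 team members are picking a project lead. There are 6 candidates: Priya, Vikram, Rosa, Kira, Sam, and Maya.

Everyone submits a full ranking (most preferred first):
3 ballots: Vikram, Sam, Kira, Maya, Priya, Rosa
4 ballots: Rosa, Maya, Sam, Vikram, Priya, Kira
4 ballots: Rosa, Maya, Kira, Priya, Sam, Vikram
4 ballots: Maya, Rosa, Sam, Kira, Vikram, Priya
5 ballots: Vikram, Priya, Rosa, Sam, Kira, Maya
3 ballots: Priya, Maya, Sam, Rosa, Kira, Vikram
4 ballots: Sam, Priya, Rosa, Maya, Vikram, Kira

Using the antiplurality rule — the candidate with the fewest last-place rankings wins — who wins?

Sam

Last-place votes: Priya 4, Vikram 7, Rosa 3, Kira 8, Sam 0, Maya 5.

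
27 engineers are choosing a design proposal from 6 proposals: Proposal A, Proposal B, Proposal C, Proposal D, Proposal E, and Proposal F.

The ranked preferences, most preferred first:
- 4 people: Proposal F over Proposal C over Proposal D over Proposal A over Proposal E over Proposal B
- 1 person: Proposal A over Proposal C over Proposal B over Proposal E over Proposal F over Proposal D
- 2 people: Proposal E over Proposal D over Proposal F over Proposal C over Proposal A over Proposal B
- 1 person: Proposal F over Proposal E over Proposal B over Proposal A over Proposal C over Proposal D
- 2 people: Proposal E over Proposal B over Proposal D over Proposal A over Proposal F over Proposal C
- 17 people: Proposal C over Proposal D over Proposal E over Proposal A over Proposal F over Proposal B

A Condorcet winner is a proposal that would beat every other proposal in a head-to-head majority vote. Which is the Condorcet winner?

Proposal C

Proposal C vs Proposal A: 23–4
Proposal C vs Proposal B: 24–3
Proposal C vs Proposal D: 23–4
Proposal C vs Proposal E: 22–5
Proposal C vs Proposal F: 18–9
Proposal C beats every other proposal.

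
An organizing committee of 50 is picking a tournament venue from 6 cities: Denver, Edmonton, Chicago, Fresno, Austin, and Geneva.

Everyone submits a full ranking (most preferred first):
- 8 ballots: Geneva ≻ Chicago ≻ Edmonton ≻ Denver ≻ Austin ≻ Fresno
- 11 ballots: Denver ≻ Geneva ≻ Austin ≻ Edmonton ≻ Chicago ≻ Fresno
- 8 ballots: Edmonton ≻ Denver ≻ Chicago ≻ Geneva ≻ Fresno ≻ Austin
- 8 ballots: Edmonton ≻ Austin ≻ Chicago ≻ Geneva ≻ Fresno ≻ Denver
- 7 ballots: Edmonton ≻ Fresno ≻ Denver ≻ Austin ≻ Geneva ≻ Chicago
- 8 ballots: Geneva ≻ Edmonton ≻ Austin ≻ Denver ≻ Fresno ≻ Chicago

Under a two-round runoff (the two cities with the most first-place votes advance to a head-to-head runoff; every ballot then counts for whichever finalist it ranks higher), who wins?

Round 1 first-place votes: Denver 11, Edmonton 23, Chicago 0, Fresno 0, Austin 0, Geneva 16. Edmonton and Geneva advance.
Runoff: Edmonton is ranked above Geneva on 23 ballots, Geneva above Edmonton on 27.

Geneva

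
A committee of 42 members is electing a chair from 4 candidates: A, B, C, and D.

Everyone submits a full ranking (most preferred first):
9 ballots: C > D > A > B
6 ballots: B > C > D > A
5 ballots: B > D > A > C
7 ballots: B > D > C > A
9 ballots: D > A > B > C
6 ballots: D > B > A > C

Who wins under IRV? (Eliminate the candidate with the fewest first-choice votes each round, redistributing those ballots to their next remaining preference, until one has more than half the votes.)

D

Round 1: A 0, B 18, C 9, D 15. A eliminated.
Round 2: B 18, C 9, D 15. C eliminated.
Round 3: B 18, D 24. D has a majority (≥22).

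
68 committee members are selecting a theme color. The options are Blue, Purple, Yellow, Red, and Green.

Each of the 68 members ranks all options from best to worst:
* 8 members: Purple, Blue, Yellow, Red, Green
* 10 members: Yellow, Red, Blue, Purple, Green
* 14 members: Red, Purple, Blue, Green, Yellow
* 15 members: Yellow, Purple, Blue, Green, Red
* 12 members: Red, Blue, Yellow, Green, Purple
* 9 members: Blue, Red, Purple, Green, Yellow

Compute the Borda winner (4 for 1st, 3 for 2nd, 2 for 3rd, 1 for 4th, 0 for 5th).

Blue: 8×3 + 10×2 + 14×2 + 15×2 + 12×3 + 9×4 = 174
Purple: 8×4 + 10×1 + 14×3 + 15×3 + 12×0 + 9×2 = 147
Yellow: 8×2 + 10×4 + 14×0 + 15×4 + 12×2 + 9×0 = 140
Red: 8×1 + 10×3 + 14×4 + 15×0 + 12×4 + 9×3 = 169
Green: 8×0 + 10×0 + 14×1 + 15×1 + 12×1 + 9×1 = 50

Blue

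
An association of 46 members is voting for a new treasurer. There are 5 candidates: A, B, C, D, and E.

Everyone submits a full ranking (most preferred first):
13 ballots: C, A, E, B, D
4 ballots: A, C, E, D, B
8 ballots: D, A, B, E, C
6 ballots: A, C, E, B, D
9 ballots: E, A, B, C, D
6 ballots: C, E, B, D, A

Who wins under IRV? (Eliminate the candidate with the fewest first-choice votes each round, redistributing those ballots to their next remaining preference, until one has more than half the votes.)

Round 1: A 10, B 0, C 19, D 8, E 9. B eliminated.
Round 2: A 10, C 19, D 8, E 9. D eliminated.
Round 3: A 18, C 19, E 9. E eliminated.
Round 4: A 27, C 19. A has a majority (≥24).

A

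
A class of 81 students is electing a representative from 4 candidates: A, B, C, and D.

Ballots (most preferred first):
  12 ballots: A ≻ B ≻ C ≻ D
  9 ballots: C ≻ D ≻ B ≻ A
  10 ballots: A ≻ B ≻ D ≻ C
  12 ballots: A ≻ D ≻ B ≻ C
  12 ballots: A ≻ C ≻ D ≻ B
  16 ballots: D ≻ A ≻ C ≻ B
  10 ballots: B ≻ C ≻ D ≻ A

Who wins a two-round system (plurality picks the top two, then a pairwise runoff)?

A

Round 1 first-place votes: A 46, B 10, C 9, D 16. A and D advance.
Runoff: A is ranked above D on 46 ballots, D above A on 35.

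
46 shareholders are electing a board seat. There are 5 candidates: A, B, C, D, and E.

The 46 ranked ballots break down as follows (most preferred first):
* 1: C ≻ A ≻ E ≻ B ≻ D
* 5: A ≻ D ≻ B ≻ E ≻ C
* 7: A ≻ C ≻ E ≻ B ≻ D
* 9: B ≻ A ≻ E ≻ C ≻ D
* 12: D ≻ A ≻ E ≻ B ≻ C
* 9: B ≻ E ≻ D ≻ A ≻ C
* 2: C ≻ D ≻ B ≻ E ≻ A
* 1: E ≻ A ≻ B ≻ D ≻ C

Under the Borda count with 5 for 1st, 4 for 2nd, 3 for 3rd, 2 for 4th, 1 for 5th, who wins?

A: 1×4 + 5×5 + 7×5 + 9×4 + 12×4 + 9×2 + 2×1 + 1×4 = 172
B: 1×2 + 5×3 + 7×2 + 9×5 + 12×2 + 9×5 + 2×3 + 1×3 = 154
C: 1×5 + 5×1 + 7×4 + 9×2 + 12×1 + 9×1 + 2×5 + 1×1 = 88
D: 1×1 + 5×4 + 7×1 + 9×1 + 12×5 + 9×3 + 2×4 + 1×2 = 134
E: 1×3 + 5×2 + 7×3 + 9×3 + 12×3 + 9×4 + 2×2 + 1×5 = 142

A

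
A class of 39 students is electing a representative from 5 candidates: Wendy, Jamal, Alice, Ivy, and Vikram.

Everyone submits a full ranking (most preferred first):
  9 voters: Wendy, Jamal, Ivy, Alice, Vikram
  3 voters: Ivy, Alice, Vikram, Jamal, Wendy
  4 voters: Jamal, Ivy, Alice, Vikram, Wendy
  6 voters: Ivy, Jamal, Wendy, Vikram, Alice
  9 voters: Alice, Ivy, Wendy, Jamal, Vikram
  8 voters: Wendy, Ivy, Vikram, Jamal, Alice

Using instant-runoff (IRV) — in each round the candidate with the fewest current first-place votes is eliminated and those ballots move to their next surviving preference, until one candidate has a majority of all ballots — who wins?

Ivy

Round 1: Wendy 17, Jamal 4, Alice 9, Ivy 9, Vikram 0. Vikram eliminated.
Round 2: Wendy 17, Jamal 4, Alice 9, Ivy 9. Jamal eliminated.
Round 3: Wendy 17, Alice 9, Ivy 13. Alice eliminated.
Round 4: Wendy 17, Ivy 22. Ivy has a majority (≥20).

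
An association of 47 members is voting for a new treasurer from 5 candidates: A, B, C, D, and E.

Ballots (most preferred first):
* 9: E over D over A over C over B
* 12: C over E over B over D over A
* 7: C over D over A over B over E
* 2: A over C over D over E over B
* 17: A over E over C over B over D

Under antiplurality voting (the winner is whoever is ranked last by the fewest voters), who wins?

Last-place votes: A 12, B 11, C 0, D 17, E 7.

C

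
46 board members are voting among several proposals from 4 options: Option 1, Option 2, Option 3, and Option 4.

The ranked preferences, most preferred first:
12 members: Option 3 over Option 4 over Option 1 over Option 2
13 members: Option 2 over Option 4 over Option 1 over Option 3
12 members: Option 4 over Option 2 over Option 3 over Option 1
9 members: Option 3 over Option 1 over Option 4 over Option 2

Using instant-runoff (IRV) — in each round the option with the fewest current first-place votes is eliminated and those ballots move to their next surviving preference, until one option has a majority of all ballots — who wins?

Round 1: Option 1 0, Option 2 13, Option 3 21, Option 4 12. Option 1 eliminated.
Round 2: Option 2 13, Option 3 21, Option 4 12. Option 4 eliminated.
Round 3: Option 2 25, Option 3 21. Option 2 has a majority (≥24).

Option 2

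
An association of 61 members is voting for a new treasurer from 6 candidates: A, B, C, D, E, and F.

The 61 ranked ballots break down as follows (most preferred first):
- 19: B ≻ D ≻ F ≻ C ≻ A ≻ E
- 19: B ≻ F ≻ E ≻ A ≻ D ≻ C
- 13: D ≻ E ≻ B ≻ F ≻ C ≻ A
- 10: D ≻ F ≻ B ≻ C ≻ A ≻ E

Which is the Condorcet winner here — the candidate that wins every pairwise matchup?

B vs A: 61–0
B vs C: 61–0
B vs D: 38–23
B vs E: 48–13
B vs F: 51–10
B beats every other candidate.

B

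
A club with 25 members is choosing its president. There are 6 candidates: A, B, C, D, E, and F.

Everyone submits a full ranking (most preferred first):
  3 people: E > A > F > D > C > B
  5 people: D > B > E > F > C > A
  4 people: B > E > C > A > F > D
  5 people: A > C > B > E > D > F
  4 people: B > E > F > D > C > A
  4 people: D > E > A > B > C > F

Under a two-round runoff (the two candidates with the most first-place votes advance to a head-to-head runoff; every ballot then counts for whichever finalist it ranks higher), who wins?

B

Round 1 first-place votes: A 5, B 8, C 0, D 9, E 3, F 0. D and B advance.
Runoff: D is ranked above B on 12 ballots, B above D on 13.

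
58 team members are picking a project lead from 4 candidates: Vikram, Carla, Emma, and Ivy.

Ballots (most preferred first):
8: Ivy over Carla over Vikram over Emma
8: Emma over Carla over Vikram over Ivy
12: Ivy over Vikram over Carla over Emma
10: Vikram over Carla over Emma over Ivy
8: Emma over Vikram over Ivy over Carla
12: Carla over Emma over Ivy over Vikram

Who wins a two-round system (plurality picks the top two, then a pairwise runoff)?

Emma

Round 1 first-place votes: Vikram 10, Carla 12, Emma 16, Ivy 20. Ivy and Emma advance.
Runoff: Ivy is ranked above Emma on 20 ballots, Emma above Ivy on 38.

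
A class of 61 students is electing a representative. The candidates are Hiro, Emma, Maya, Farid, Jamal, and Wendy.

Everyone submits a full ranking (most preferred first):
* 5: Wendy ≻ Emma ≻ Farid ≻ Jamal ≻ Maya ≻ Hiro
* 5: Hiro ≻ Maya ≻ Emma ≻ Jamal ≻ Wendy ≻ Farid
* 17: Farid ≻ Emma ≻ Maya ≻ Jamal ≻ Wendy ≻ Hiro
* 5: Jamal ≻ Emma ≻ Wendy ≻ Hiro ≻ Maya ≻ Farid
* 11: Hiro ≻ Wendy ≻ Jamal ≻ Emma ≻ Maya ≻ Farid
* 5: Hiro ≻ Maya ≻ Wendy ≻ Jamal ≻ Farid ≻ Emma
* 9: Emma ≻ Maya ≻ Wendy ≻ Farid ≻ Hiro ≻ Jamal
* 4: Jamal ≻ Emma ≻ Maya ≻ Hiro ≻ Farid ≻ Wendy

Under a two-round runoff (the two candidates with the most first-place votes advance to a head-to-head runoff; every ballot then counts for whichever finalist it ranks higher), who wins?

Round 1 first-place votes: Hiro 21, Emma 9, Maya 0, Farid 17, Jamal 9, Wendy 5. Hiro and Farid advance.
Runoff: Hiro is ranked above Farid on 30 ballots, Farid above Hiro on 31.

Farid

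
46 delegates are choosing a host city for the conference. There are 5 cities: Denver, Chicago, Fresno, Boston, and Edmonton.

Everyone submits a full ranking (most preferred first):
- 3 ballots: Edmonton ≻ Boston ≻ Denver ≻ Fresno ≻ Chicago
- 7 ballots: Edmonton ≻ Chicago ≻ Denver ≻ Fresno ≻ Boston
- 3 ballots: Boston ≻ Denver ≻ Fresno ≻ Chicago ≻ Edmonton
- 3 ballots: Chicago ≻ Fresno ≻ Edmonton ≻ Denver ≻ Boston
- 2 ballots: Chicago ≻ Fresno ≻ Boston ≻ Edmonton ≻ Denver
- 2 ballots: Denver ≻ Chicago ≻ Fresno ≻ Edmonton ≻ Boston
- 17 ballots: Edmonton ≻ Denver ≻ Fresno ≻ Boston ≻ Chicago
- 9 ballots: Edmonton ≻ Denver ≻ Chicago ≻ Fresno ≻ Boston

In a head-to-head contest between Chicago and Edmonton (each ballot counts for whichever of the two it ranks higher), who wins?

Chicago is ranked above Edmonton on 10 ballots; Edmonton above Chicago on 36.

Edmonton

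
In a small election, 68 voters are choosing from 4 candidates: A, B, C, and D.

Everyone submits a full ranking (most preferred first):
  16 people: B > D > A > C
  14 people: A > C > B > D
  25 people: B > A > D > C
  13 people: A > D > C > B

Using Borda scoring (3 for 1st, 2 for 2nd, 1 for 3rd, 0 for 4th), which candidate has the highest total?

A: 16×1 + 14×3 + 25×2 + 13×3 = 147
B: 16×3 + 14×1 + 25×3 + 13×0 = 137
C: 16×0 + 14×2 + 25×0 + 13×1 = 41
D: 16×2 + 14×0 + 25×1 + 13×2 = 83

A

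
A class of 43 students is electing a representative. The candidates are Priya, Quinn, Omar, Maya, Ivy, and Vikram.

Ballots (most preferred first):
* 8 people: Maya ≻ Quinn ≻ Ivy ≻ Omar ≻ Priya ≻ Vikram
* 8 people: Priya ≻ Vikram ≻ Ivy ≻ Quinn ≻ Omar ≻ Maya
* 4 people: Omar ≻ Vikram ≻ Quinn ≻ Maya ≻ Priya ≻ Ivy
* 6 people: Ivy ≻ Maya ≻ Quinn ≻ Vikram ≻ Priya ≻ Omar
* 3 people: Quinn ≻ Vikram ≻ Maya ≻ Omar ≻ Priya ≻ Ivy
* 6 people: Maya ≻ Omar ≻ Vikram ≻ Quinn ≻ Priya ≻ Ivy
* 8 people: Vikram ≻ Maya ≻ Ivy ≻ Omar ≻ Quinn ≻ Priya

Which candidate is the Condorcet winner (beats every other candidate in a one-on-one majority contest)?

Vikram

Vikram vs Priya: 27–16
Vikram vs Quinn: 26–17
Vikram vs Omar: 25–18
Vikram vs Maya: 23–20
Vikram vs Ivy: 29–14
Vikram beats every other candidate.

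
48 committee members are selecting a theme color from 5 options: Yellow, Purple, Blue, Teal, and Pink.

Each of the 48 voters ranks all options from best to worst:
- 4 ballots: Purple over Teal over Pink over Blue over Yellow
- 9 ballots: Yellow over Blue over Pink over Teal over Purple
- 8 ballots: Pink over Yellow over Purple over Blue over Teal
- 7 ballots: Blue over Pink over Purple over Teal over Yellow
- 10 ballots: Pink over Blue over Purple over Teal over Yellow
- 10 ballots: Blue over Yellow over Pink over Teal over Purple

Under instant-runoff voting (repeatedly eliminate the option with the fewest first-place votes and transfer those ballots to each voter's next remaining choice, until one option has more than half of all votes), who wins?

Blue

Round 1: Yellow 9, Purple 4, Blue 17, Teal 0, Pink 18. Teal eliminated.
Round 2: Yellow 9, Purple 4, Blue 17, Pink 18. Purple eliminated.
Round 3: Yellow 9, Blue 17, Pink 22. Yellow eliminated.
Round 4: Blue 26, Pink 22. Blue has a majority (≥25).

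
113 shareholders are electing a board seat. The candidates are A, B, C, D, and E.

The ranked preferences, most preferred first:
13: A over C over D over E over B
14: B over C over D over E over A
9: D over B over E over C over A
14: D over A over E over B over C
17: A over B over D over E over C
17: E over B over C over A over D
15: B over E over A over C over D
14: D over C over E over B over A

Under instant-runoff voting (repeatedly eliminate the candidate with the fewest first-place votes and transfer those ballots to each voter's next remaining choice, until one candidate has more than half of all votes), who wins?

Round 1: A 30, B 29, C 0, D 37, E 17. C eliminated.
Round 2: A 30, B 29, D 37, E 17. E eliminated.
Round 3: A 30, B 46, D 37. A eliminated.
Round 4: B 63, D 50. B has a majority (≥57).

B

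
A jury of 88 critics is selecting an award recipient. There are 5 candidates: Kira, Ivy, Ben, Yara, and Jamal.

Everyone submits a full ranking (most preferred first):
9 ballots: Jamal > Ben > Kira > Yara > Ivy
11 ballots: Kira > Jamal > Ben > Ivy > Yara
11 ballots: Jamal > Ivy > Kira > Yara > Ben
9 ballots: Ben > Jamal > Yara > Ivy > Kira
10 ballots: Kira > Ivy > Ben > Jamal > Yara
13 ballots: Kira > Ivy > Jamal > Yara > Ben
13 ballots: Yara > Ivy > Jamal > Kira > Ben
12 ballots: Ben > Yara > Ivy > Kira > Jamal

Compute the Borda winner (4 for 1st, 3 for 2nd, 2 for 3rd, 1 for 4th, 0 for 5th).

Jamal

Kira: 9×2 + 11×4 + 11×2 + 9×0 + 10×4 + 13×4 + 13×1 + 12×1 = 201
Ivy: 9×0 + 11×1 + 11×3 + 9×1 + 10×3 + 13×3 + 13×3 + 12×2 = 185
Ben: 9×3 + 11×2 + 11×0 + 9×4 + 10×2 + 13×0 + 13×0 + 12×4 = 153
Yara: 9×1 + 11×0 + 11×1 + 9×2 + 10×0 + 13×1 + 13×4 + 12×3 = 139
Jamal: 9×4 + 11×3 + 11×4 + 9×3 + 10×1 + 13×2 + 13×2 + 12×0 = 202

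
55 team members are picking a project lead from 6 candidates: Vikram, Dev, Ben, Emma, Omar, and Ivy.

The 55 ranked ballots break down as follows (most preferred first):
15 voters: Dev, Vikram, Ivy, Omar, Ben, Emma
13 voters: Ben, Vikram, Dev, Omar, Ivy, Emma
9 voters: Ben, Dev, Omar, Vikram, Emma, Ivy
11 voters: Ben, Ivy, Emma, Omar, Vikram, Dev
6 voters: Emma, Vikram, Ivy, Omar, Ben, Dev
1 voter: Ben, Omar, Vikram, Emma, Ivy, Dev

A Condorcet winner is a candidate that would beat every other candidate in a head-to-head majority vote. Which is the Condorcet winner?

Ben

Ben vs Vikram: 34–21
Ben vs Dev: 40–15
Ben vs Emma: 49–6
Ben vs Omar: 34–21
Ben vs Ivy: 34–21
Ben beats every other candidate.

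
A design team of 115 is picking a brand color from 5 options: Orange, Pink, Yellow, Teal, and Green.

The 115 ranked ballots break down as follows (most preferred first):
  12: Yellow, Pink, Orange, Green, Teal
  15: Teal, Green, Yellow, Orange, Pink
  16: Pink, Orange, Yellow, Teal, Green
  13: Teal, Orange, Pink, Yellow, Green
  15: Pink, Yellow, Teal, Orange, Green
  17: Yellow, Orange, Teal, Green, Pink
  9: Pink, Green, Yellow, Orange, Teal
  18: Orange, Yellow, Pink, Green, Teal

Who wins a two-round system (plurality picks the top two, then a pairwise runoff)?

Yellow

Round 1 first-place votes: Orange 18, Pink 40, Yellow 29, Teal 28, Green 0. Pink and Yellow advance.
Runoff: Pink is ranked above Yellow on 53 ballots, Yellow above Pink on 62.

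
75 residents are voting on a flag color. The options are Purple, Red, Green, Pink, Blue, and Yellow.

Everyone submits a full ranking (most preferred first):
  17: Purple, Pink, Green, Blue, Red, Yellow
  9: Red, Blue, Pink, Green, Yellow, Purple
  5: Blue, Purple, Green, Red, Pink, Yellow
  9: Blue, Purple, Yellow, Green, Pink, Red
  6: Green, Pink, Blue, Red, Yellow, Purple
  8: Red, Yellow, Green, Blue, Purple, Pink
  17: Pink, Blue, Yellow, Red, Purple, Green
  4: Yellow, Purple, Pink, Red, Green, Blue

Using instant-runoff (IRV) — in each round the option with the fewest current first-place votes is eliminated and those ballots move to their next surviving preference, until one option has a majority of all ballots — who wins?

Round 1: Purple 17, Red 17, Green 6, Pink 17, Blue 14, Yellow 4. Yellow eliminated.
Round 2: Purple 21, Red 17, Green 6, Pink 17, Blue 14. Green eliminated.
Round 3: Purple 21, Red 17, Pink 23, Blue 14. Blue eliminated.
Round 4: Purple 35, Red 17, Pink 23. Red eliminated.
Round 5: Purple 43, Pink 32. Purple has a majority (≥38).

Purple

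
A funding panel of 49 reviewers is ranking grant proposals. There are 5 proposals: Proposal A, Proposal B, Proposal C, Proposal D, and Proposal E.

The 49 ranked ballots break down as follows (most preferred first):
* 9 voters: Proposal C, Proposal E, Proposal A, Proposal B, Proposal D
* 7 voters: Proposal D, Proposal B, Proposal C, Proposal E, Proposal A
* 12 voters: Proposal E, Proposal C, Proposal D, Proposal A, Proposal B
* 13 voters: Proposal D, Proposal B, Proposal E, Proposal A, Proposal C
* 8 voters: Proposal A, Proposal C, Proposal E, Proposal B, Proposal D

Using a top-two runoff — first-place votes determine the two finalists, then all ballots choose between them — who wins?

Proposal E

Round 1 first-place votes: Proposal A 8, Proposal B 0, Proposal C 9, Proposal D 20, Proposal E 12. Proposal D and Proposal E advance.
Runoff: Proposal D is ranked above Proposal E on 20 ballots, Proposal E above Proposal D on 29.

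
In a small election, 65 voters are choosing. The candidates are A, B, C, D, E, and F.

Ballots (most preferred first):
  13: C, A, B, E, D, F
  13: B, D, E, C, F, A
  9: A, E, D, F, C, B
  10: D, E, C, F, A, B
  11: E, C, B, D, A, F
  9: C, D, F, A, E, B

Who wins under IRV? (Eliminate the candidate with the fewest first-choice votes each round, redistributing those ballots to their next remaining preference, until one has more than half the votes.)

E

Round 1: A 9, B 13, C 22, D 10, E 11, F 0. F eliminated.
Round 2: A 9, B 13, C 22, D 10, E 11. A eliminated.
Round 3: B 13, C 22, D 10, E 20. D eliminated.
Round 4: B 13, C 22, E 30. B eliminated.
Round 5: C 22, E 43. E has a majority (≥33).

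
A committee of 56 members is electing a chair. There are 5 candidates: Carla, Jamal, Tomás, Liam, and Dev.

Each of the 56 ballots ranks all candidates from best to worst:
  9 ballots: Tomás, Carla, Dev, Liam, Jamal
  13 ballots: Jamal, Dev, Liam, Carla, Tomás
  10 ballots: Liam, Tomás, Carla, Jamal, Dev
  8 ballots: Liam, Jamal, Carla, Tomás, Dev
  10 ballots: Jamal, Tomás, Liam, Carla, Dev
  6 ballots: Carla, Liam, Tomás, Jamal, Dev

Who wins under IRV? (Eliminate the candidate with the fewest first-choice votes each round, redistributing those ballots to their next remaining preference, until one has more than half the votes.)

Liam

Round 1: Carla 6, Jamal 23, Tomás 9, Liam 18, Dev 0. Dev eliminated.
Round 2: Carla 6, Jamal 23, Tomás 9, Liam 18. Carla eliminated.
Round 3: Jamal 23, Tomás 9, Liam 24. Tomás eliminated.
Round 4: Jamal 23, Liam 33. Liam has a majority (≥29).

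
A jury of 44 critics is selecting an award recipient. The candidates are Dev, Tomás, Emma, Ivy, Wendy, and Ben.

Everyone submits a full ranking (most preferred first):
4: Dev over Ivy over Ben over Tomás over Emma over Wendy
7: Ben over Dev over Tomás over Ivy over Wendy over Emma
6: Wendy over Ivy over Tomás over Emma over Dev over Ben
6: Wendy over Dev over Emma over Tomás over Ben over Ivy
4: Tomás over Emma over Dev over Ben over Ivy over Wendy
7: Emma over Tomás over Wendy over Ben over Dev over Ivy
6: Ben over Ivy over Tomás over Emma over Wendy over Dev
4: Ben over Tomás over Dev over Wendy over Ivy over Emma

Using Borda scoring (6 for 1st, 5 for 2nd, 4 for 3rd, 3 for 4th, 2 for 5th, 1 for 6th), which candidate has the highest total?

Tomás

Dev: 4×6 + 7×5 + 6×2 + 6×5 + 4×4 + 7×2 + 6×1 + 4×4 = 153
Tomás: 4×3 + 7×4 + 6×4 + 6×3 + 4×6 + 7×5 + 6×4 + 4×5 = 185
Emma: 4×2 + 7×1 + 6×3 + 6×4 + 4×5 + 7×6 + 6×3 + 4×1 = 141
Ivy: 4×5 + 7×3 + 6×5 + 6×1 + 4×2 + 7×1 + 6×5 + 4×2 = 130
Wendy: 4×1 + 7×2 + 6×6 + 6×6 + 4×1 + 7×4 + 6×2 + 4×3 = 146
Ben: 4×4 + 7×6 + 6×1 + 6×2 + 4×3 + 7×3 + 6×6 + 4×6 = 169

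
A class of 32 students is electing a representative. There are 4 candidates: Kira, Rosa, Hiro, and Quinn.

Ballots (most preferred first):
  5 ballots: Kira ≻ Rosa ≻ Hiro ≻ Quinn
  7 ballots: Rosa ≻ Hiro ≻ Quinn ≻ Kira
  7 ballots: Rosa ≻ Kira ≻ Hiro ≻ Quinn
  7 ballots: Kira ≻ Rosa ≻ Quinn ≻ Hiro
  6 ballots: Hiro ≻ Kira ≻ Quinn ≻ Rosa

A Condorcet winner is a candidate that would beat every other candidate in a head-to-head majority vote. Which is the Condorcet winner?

Kira vs Rosa: 18–14
Kira vs Hiro: 19–13
Kira vs Quinn: 25–7
Kira beats every other candidate.

Kira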